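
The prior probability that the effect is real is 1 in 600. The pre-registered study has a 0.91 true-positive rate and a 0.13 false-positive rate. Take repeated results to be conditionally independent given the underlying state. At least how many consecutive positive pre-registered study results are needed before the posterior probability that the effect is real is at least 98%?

6

Prior odds: (1/600) ÷ (599/600) = 1/599.
Likelihood ratio of a positive result = 0.91/0.13 = 7.
Target posterior odds = 0.98/0.02 = 49.
Require 7ⁿ ≥ 49 ÷ (1/599) = 29351.
7⁵ = 16807 falls short of 29351 but 7⁶ = 117649 reaches it, so n = 6.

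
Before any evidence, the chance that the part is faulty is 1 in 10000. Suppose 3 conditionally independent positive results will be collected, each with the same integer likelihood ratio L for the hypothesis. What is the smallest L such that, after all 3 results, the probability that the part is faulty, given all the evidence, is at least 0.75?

32

Prior odds = 0.0001/0.9999 = 1/9999.
Target odds = 0.75/0.25 = 3.
Need L³ ≥ 3 ÷ (1/9999) = 29997.
31³ = 29791 < 29997 ≤ 32768 = 32³, so L = 32.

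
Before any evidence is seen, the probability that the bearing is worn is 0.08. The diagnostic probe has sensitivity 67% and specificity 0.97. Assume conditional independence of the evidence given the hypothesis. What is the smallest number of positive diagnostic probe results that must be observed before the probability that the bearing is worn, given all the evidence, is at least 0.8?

2

Prior odds: 0.08 ÷ 0.92 = 2/23.
False-positive rate = 1 − 0.97 = 0.03; likelihood ratio of a positive = 0.67/0.03 = 67/3.
Target posterior odds = 0.8/0.2 = 4.
Need (2/23) × (67/3)ⁿ ≥ 4, i.e. (67/3)ⁿ ≥ 46.
(67/3)¹ = 67/3 falls short of 46 but (67/3)² = 4489/9 reaches it, so n = 2.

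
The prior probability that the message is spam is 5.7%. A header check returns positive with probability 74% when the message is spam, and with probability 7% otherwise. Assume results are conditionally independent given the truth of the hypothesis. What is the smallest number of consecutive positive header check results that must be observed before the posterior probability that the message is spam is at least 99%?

4

Prior odds: 0.057 ÷ 0.943 = 57/943.
Likelihood ratio of a positive result = 0.74/0.07 = 74/7.
Target odds: 0.99 ÷ 0.01 = 99.
Require (74/7)ⁿ ≥ 99 ÷ (57/943) = 31119/19.
(74/7)³ = 405224/343 falls short of 31119/19 but (74/7)⁴ = 29986576/2401 reaches it, so n = 4.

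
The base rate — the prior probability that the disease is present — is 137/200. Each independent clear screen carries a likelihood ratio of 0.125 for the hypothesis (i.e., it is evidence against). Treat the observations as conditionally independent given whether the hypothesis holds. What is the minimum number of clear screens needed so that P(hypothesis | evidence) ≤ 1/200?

3

Prior odds = 0.685/0.315 = 137/63.
Likelihood ratio per clear screen = 0.125.
Target posterior odds = 0.005/0.995 = 1/199.
Need (137/63) × 0.125ⁿ ≤ 1/199, i.e. 0.125ⁿ ≤ 63/27263.
0.125² = 0.015625 is still above 63/27263 but 0.125³ = 0.001953125 is at or below it, so n = 3.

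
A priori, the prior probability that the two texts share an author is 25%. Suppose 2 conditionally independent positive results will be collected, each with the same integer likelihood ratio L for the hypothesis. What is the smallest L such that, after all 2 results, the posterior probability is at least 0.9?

Prior odds = 0.25/0.75 = 1/3.
Target odds = 0.9/0.1 = 9.
Need L² ≥ 9 ÷ (1/3) = 27.
5² = 25 < 27 ≤ 36 = 6², so L = 6.

6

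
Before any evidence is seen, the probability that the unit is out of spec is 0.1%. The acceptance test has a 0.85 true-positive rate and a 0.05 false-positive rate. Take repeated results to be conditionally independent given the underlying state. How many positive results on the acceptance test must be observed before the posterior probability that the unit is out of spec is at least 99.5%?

Prior odds = 0.001/0.999 = 1/999.
Likelihood ratio of a positive result = 0.85/0.05 = 17.
Target posterior odds = 0.995/0.005 = 199.
Need (1/999) × 17ⁿ ≥ 199, i.e. 17ⁿ ≥ 198801.
17⁴ = 83521 falls short of 198801 but 17⁵ = 1419857 reaches it, so n = 5.

5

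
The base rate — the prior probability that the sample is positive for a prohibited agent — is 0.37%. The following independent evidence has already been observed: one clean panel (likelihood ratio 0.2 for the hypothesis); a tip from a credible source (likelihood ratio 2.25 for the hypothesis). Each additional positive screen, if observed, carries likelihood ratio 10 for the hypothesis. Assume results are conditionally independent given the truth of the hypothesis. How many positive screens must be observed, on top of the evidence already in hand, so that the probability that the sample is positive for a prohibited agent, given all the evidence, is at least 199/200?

6

Prior odds = 0.0037/0.9963 = 37/9963.
Combined Bayes factor of the evidence already in hand = 0.2 × 2.25 = 0.45.
Odds after that evidence = (37/9963) × 0.45 = 37/22140.
Target odds = 0.995/0.005 = 199.
Need 10ⁿ ≥ 199 ÷ (37/22140) = 4405860/37.
10⁵ = 100000 falls short of 4405860/37 but 10⁶ = 1000000 reaches it, so n = 6.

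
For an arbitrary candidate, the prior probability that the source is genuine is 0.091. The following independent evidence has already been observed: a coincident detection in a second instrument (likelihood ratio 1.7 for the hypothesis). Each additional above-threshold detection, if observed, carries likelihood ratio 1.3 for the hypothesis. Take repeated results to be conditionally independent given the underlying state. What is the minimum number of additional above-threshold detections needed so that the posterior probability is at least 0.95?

18

Prior odds = 0.091/0.909 = 91/909.
Bayes factor of the evidence already in hand = 1.7.
Odds after that evidence = (91/909) × 1.7 = 1547/9090.
Target odds = 0.95/0.05 = 19.
Need 1.3ⁿ ≥ 19 ÷ (1547/9090) = 172710/1547.
1.3¹⁷ ≈86.5042 falls short of 172710/1547 but 1.3¹⁸ ≈112.455 reaches it, so n = 18.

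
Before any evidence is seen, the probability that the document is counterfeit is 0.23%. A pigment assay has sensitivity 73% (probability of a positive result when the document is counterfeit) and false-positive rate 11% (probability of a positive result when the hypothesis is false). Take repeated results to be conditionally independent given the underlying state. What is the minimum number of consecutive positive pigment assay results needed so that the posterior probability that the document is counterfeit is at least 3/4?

Prior odds = 0.0023/0.9977 = 23/9977.
Likelihood ratio of a positive result = 0.73/0.11 = 73/11.
Target odds: 0.75 ÷ 0.25 = 3.
Need (23/9977) × (73/11)ⁿ ≥ 3, i.e. (73/11)ⁿ ≥ 29931/23.
(73/11)³ = 389017/1331 falls short of 29931/23 but (73/11)⁴ = 28398241/14641 reaches it, so n = 4.

4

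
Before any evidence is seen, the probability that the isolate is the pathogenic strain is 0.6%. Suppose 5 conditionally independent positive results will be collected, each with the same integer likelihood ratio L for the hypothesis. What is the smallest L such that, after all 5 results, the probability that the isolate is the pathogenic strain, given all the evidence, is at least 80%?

Prior odds = 0.006/0.994 = 3/497.
Target odds = 0.8/0.2 = 4.
Need L⁵ ≥ 4 ÷ (3/497) = 1988/3.
3⁵ = 243 < 1988/3 ≤ 1024 = 4⁵, so L = 4.

4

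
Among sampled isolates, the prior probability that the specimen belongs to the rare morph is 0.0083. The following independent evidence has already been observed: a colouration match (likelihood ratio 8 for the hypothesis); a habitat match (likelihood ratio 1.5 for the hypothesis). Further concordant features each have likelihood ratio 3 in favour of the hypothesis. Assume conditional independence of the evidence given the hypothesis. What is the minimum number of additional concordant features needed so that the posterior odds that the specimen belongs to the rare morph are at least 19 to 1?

Prior odds = 0.0083/0.9917 = 83/9917.
Combined Bayes factor of the evidence already in hand = 8 × 1.5 = 12.
Odds after that evidence = (83/9917) × 12 = 996/9917.
Target odds = 19.
Need 3ⁿ ≥ 19 ÷ (996/9917) = 188423/996.
3⁴ = 81 falls short of 188423/996 but 3⁵ = 243 reaches it, so n = 5.

5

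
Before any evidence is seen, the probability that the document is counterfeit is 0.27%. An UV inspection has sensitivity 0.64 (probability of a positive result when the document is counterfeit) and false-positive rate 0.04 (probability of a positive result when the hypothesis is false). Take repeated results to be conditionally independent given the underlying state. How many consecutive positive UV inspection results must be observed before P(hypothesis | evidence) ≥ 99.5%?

5

Prior odds = 0.0027/0.9973 = 27/9973.
Likelihood ratio of a positive result = 0.64/0.04 = 16.
Target odds: 0.995 ÷ 0.005 = 199.
Require 16ⁿ ≥ 199 ÷ (27/9973) = 1984627/27.
16⁴ = 65536 falls short of 1984627/27 but 16⁵ = 1048576 reaches it, so n = 5.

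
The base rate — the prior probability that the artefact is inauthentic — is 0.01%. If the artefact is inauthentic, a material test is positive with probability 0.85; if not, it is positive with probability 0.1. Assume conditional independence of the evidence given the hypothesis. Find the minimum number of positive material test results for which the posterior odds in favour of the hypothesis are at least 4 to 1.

5

Prior odds = 0.0001/0.9999 = 1/9999.
Likelihood ratio of a positive = 0.85/0.1 = 8.5.
Target odds = 4.
Need (1/9999) × 8.5ⁿ ≥ 4, i.e. 8.5ⁿ ≥ 39996.
8.5⁴ = 5220.0625 falls short of 39996 but 8.5⁵ = 44370.53125 reaches it, so n = 5.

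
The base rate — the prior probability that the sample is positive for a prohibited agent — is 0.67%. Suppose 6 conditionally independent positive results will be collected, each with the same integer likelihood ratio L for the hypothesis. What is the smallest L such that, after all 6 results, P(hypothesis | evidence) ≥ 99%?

Prior odds = 0.0067/0.9933 = 67/9933.
Target odds = 0.99/0.01 = 99.
Need L⁶ ≥ 99 ÷ (67/9933) = 983367/67.
4⁶ = 4096 < 983367/67 ≤ 15625 = 5⁶, so L = 5.

5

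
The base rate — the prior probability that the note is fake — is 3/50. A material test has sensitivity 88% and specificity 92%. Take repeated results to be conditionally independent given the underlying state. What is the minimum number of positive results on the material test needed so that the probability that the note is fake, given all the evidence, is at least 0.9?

Prior odds: 0.06 ÷ 0.94 = 3/47.
False-positive rate = 1 − 0.92 = 0.08; likelihood ratio of a positive = 0.88/0.08 = 11.
Target posterior odds = 0.9/0.1 = 9.
Require 11ⁿ ≥ 9 ÷ (3/47) = 141.
11² = 121 falls short of 141 but 11³ = 1331 reaches it, so n = 3.

3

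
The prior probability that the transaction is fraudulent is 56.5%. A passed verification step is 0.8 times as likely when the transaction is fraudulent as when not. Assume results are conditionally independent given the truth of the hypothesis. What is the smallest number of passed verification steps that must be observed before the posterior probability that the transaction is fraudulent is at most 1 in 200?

25

Prior odds = 0.565/0.435 = 113/87.
Likelihood ratio per passed verification step = 0.8.
Target odds: 0.005 ÷ 0.995 = 1/199.
Need (113/87) × 0.8ⁿ ≤ 1/199, i.e. 0.8ⁿ ≤ 87/22487.
0.8²⁴ ≈0.00472237 is still above 87/22487 but 0.8²⁵ ≈0.00377789 is at or below it, so n = 25.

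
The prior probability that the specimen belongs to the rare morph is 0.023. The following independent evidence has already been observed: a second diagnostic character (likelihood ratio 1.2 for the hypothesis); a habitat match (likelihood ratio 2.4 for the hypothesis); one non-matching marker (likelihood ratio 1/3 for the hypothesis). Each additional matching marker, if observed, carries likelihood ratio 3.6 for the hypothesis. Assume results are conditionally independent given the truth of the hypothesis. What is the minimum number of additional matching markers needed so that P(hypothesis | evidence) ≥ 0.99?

7

Prior odds = 0.023/0.977 = 23/977.
Combined Bayes factor of the evidence already in hand = 1.2 × 2.4 × (1/3) = 0.96.
Odds after that evidence = (23/977) × 0.96 = 552/24425.
Target odds = 0.99/0.01 = 99.
Need 3.6ⁿ ≥ 99 ÷ (552/24425) = 806025/184.
3.6⁶ = 34012224/15625 falls short of 806025/184 but 3.6⁷ = 612220032/78125 reaches it, so n = 7.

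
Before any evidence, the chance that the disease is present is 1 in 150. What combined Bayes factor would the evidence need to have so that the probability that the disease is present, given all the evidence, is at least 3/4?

Prior odds = (1/150)/(149/150) = 1/149.
Target odds = 0.75/0.25 = 3.
Required Bayes factor = 3 ÷ (1/149) = 447.

447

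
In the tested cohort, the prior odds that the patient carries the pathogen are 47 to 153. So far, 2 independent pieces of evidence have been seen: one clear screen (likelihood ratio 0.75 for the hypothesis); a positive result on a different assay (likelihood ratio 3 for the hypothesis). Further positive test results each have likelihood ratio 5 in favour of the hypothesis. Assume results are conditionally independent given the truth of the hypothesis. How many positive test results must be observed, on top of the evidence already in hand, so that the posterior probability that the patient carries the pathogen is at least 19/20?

3

Prior odds = 47/153.
Combined Bayes factor of the evidence already in hand = 0.75 × 3 = 2.25.
Odds after that evidence = (47/153) × 2.25 = 47/68.
Target odds = 0.95/0.05 = 19.
Need 5ⁿ ≥ 19 ÷ (47/68) = 1292/47.
5² = 25 falls short of 1292/47 but 5³ = 125 reaches it, so n = 3.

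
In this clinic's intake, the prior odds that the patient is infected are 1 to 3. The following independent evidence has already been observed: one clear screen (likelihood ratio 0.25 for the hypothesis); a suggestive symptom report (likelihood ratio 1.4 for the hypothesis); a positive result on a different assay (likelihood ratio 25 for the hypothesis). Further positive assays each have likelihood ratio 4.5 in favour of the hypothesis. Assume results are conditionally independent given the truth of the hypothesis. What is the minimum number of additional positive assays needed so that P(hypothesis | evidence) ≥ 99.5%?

3

Prior odds = 1/3.
Combined Bayes factor of the evidence already in hand = 0.25 × 1.4 × 25 = 8.75.
Odds after that evidence = (1/3) × 8.75 = 35/12.
Target odds = 0.995/0.005 = 199.
Need 4.5ⁿ ≥ 199 ÷ (35/12) = 2388/35.
4.5² = 20.25 falls short of 2388/35 but 4.5³ = 91.125 reaches it, so n = 3.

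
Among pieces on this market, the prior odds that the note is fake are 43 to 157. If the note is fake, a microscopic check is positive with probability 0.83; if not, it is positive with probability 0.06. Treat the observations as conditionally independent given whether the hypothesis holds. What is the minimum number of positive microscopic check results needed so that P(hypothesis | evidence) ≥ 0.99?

Prior odds = 43/157.
Likelihood ratio of a positive = 0.83/0.06 = 83/6.
Target odds: 0.99 ÷ 0.01 = 99.
Need (43/157) × (83/6)ⁿ ≥ 99, i.e. (83/6)ⁿ ≥ 15543/43.
(83/6)² = 6889/36 falls short of 15543/43 but (83/6)³ = 571787/216 reaches it, so n = 3.

3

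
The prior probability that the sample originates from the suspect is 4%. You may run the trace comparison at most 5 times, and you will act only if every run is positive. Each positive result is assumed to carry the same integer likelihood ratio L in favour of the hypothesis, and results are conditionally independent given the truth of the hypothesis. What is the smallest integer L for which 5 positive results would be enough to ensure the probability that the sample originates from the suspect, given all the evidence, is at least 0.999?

8

Prior odds = 0.04/0.96 = 1/24.
Target odds = 0.999/0.001 = 999.
Need L⁵ ≥ 999 ÷ (1/24) = 23976.
7⁵ = 16807 < 23976 ≤ 32768 = 8⁵, so L = 8.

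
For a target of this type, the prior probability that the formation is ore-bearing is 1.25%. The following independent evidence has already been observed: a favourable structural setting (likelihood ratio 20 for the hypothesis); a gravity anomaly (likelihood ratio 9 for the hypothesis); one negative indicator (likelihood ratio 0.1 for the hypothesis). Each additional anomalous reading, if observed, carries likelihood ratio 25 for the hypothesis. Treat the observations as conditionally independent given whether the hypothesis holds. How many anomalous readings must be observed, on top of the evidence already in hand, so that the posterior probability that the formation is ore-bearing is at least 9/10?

Prior odds = 0.0125/0.9875 = 1/79.
Combined Bayes factor of the evidence already in hand = 20 × 9 × 0.1 = 18.
Odds after that evidence = (1/79) × 18 = 18/79.
Target odds = 0.9/0.1 = 9.
Need 25ⁿ ≥ 9 ÷ (18/79) = 39.5.
25¹ = 25 falls short of 39.5 but 25² = 625 reaches it, so n = 2.

2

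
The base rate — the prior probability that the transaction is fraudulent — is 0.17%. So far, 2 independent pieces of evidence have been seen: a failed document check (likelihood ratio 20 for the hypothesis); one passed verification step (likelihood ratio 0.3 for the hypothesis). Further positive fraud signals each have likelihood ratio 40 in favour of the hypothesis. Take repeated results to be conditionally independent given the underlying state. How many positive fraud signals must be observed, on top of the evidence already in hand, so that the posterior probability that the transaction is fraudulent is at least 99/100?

3

Prior odds = 0.0017/0.9983 = 17/9983.
Combined Bayes factor of the evidence already in hand = 20 × 0.3 = 6.
Odds after that evidence = (17/9983) × 6 = 102/9983.
Target odds = 0.99/0.01 = 99.
Need 40ⁿ ≥ 99 ÷ (102/9983) = 329439/34.
40² = 1600 falls short of 329439/34 but 40³ = 64000 reaches it, so n = 3.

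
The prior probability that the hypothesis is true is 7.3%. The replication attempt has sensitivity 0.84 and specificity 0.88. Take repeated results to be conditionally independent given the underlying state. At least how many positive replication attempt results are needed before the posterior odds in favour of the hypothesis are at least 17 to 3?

3

Prior odds: 0.073 ÷ 0.927 = 73/927.
False-positive rate = 1 − 0.88 = 0.12; likelihood ratio of a positive = 0.84/0.12 = 7.
Target odds = 17/3.
Need (73/927) × 7ⁿ ≥ 17/3, i.e. 7ⁿ ≥ 5253/73.
7² = 49 falls short of 5253/73 but 7³ = 343 reaches it, so n = 3.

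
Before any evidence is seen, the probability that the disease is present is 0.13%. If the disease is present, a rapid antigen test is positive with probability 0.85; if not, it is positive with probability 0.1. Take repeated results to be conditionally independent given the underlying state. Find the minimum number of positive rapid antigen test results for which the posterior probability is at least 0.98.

5

Prior odds: 0.0013 ÷ 0.9987 = 13/9987.
Likelihood ratio of a positive = 0.85/0.1 = 8.5.
Target posterior odds = 0.98/0.02 = 49.
Need (13/9987) × 8.5ⁿ ≥ 49, i.e. 8.5ⁿ ≥ 489363/13.
8.5⁴ = 5220.0625 falls short of 489363/13 but 8.5⁵ = 44370.53125 reaches it, so n = 5.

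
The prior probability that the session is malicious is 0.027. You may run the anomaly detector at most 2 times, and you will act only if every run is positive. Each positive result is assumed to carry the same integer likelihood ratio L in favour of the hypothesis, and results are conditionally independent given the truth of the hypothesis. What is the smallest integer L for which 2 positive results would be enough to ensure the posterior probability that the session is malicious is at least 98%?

43

Prior odds = 0.027/0.973 = 27/973.
Target odds = 0.98/0.02 = 49.
Need L² ≥ 49 ÷ (27/973) = 47677/27.
42² = 1764 < 47677/27 ≤ 1849 = 43², so L = 43.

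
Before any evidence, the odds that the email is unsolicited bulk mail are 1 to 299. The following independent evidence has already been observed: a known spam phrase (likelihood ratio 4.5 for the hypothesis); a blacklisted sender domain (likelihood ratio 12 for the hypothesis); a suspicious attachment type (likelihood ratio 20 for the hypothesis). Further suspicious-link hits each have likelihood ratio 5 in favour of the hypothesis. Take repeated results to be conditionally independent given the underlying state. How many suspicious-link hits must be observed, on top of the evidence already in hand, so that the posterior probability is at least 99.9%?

4

Prior odds = 1/299.
Combined Bayes factor of the evidence already in hand = 4.5 × 12 × 20 = 1080.
Odds after that evidence = (1/299) × 1080 = 1080/299.
Target odds = 0.999/0.001 = 999.
Need 5ⁿ ≥ 999 ÷ (1080/299) = 276.575.
5³ = 125 falls short of 276.575 but 5⁴ = 625 reaches it, so n = 4.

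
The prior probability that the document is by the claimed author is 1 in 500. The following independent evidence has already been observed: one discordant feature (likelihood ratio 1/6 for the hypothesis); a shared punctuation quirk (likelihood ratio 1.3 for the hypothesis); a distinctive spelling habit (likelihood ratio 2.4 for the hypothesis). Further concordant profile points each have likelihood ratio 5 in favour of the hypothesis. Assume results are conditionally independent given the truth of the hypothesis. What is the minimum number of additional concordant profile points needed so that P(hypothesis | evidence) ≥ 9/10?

6

Prior odds = 0.002/0.998 = 1/499.
Combined Bayes factor of the evidence already in hand = (1/6) × 1.3 × 2.4 = 0.52.
Odds after that evidence = (1/499) × 0.52 = 13/12475.
Target odds = 0.9/0.1 = 9.
Need 5ⁿ ≥ 9 ÷ (13/12475) = 112275/13.
5⁵ = 3125 falls short of 112275/13 but 5⁶ = 15625 reaches it, so n = 6.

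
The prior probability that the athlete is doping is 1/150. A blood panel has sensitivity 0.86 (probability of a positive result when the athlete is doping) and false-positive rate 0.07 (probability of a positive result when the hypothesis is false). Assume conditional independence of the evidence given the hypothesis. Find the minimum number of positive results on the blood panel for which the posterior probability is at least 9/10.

Prior odds: (1/150) ÷ (149/150) = 1/149.
Likelihood ratio of a positive result = 0.86/0.07 = 86/7.
Target posterior odds = 0.9/0.1 = 9.
Require (86/7)ⁿ ≥ 9 ÷ (1/149) = 1341.
(86/7)² = 7396/49 falls short of 1341 but (86/7)³ = 636056/343 reaches it, so n = 3.

3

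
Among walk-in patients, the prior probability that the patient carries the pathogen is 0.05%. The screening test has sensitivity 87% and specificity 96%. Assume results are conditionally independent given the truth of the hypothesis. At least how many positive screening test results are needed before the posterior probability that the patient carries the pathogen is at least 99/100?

4

Prior odds = 0.0005/0.9995 = 1/1999.
False-positive rate = 1 − 0.96 = 0.04; likelihood ratio of a positive = 0.87/0.04 = 21.75.
Target posterior odds = 0.99/0.01 = 99.
Need (1/1999) × 21.75ⁿ ≥ 99, i.e. 21.75ⁿ ≥ 197901.
21.75³ = 658503/64 falls short of 197901 but 21.75⁴ = 57289761/256 reaches it, so n = 4.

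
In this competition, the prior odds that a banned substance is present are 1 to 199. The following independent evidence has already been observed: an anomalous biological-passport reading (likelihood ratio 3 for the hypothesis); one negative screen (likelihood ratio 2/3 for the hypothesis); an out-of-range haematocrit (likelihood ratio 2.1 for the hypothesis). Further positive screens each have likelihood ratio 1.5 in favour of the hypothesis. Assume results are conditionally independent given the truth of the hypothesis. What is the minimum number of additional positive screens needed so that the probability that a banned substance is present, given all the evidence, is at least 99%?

21

Prior odds = 1/199.
Combined Bayes factor of the evidence already in hand = 3 × (2/3) × 2.1 = 4.2.
Odds after that evidence = (1/199) × 4.2 = 21/995.
Target odds = 0.99/0.01 = 99.
Need 1.5ⁿ ≥ 99 ÷ (21/995) = 32835/7.
1.5²⁰ ≈3325.26 falls short of 32835/7 but 1.5²¹ ≈4987.89 reaches it, so n = 21.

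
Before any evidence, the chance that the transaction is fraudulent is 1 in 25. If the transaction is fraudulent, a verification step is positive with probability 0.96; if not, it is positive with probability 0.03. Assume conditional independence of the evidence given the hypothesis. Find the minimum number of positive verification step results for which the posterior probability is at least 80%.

Prior odds: 0.04 ÷ 0.96 = 1/24.
Likelihood ratio of a positive = 0.96/0.03 = 32.
Target posterior odds = 0.8/0.2 = 4.
Need (1/24) × 32ⁿ ≥ 4, i.e. 32ⁿ ≥ 96.
32¹ = 32 falls short of 96 but 32² = 1024 reaches it, so n = 2.

2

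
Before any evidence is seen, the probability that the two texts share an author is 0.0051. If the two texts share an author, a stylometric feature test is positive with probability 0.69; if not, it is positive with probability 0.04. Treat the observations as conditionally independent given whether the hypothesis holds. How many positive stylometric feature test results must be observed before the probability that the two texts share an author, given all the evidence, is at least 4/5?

Prior odds: 0.0051 ÷ 0.9949 = 51/9949.
Likelihood ratio of a positive = 0.69/0.04 = 17.25.
Target odds: 0.8 ÷ 0.2 = 4.
Require 17.25ⁿ ≥ 4 ÷ (51/9949) = 39796/51.
17.25² = 297.5625 falls short of 39796/51 but 17.25³ = 5132.953125 reaches it, so n = 3.

3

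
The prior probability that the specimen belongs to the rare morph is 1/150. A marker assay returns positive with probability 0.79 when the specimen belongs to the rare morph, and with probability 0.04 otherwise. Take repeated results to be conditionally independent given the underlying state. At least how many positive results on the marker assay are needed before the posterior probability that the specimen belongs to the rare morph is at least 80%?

3

Prior odds = (1/150)/(149/150) = 1/149.
Likelihood ratio of a positive result = 0.79/0.04 = 19.75.
Target odds: 0.8 ÷ 0.2 = 4.
Require 19.75ⁿ ≥ 4 ÷ (1/149) = 596.
19.75² = 390.0625 falls short of 596 but 19.75³ = 7703.734375 reaches it, so n = 3.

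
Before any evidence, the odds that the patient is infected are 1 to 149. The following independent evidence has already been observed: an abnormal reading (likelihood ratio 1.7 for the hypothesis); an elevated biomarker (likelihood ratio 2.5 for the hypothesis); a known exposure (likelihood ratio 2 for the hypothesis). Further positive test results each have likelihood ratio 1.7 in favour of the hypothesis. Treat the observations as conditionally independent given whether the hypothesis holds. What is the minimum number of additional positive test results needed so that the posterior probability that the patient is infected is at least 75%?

8

Prior odds = 1/149.
Combined Bayes factor of the evidence already in hand = 1.7 × 2.5 × 2 = 8.5.
Odds after that evidence = (1/149) × 8.5 = 17/298.
Target odds = 0.75/0.25 = 3.
Need 1.7ⁿ ≥ 3 ÷ (17/298) = 894/17.
1.7⁷ = 410338673/10000000 falls short of 894/17 but 1.7⁸ ≈69.7576 reaches it, so n = 8.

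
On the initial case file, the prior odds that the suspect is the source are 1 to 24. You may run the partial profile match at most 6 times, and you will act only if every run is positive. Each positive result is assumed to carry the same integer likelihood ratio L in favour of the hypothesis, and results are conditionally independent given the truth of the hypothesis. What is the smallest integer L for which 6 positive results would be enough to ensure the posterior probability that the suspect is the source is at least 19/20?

3

Prior odds = 1/24.
Target odds = 0.95/0.05 = 19.
Need L⁶ ≥ 19 ÷ (1/24) = 456.
2⁶ = 64 < 456 ≤ 729 = 3⁶, so L = 3.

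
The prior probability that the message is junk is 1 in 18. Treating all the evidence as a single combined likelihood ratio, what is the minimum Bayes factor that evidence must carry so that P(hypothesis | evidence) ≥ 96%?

408

Prior odds = (1/18)/(17/18) = 1/17.
Target odds = 0.96/0.04 = 24.
Required Bayes factor = 24 ÷ (1/17) = 408.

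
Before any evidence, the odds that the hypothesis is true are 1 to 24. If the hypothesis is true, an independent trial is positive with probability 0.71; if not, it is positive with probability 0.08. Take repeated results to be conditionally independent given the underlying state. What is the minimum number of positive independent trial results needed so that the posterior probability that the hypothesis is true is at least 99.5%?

4

Prior odds = 1/24.
Likelihood ratio of a positive = 0.71/0.08 = 8.875.
Target odds: 0.995 ÷ 0.005 = 199.
Need (1/24) × 8.875ⁿ ≥ 199, i.e. 8.875ⁿ ≥ 4776.
8.875³ = 357911/512 falls short of 4776 but 8.875⁴ = 25411681/4096 reaches it, so n = 4.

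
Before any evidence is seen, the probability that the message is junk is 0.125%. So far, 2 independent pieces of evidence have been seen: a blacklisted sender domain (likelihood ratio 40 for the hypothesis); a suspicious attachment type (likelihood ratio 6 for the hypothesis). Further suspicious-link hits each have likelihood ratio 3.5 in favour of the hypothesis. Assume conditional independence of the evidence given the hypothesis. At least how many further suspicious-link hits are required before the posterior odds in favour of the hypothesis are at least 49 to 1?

Prior odds = 0.00125/0.99875 = 1/799.
Combined Bayes factor of the evidence already in hand = 40 × 6 = 240.
Odds after that evidence = (1/799) × 240 = 240/799.
Target odds = 49.
Need 3.5ⁿ ≥ 49 ÷ (240/799) = 39151/240.
3.5⁴ = 150.0625 falls short of 39151/240 but 3.5⁵ = 525.21875 reaches it, so n = 5.

5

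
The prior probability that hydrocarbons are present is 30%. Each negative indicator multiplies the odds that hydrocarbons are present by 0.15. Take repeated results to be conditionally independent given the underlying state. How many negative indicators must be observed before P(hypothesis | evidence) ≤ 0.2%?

3

Prior odds: 0.3 ÷ 0.7 = 3/7.
Likelihood ratio per negative indicator = 0.15.
Target odds: 0.002 ÷ 0.998 = 1/499.
Need (3/7) × 0.15ⁿ ≤ 1/499, i.e. 0.15ⁿ ≤ 7/1497.
0.15² = 0.0225 is still above 7/1497 but 0.15³ = 0.003375 is at or below it, so n = 3.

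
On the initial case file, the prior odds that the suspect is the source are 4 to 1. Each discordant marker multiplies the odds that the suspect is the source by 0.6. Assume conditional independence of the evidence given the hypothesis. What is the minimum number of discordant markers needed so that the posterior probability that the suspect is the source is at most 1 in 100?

12

Prior odds = 4.
Likelihood ratio per discordant marker = 0.6.
Target posterior odds = 0.01/0.99 = 1/99.
Need 4 × 0.6ⁿ ≤ 1/99, i.e. 0.6ⁿ ≤ 1/396.
0.6¹¹ = 177147/48828125 is still above 1/396 but 0.6¹² = 531441/244140625 is at or below it, so n = 12.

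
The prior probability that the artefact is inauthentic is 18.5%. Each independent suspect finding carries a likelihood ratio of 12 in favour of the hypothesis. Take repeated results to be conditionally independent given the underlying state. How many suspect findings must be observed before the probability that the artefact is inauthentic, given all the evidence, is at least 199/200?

3

Prior odds = 0.185/0.815 = 37/163.
Likelihood ratio per suspect finding = 12.
Target posterior odds = 0.995/0.005 = 199.
Need (37/163) × 12ⁿ ≥ 199, i.e. 12ⁿ ≥ 32437/37.
12² = 144 falls short of 32437/37 but 12³ = 1728 reaches it, so n = 3.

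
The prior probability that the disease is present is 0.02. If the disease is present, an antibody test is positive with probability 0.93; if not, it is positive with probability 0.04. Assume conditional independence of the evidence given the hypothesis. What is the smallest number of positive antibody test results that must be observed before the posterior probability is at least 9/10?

Prior odds: 0.02 ÷ 0.98 = 1/49.
Likelihood ratio of a positive = 0.93/0.04 = 23.25.
Target posterior odds = 0.9/0.1 = 9.
Require 23.25ⁿ ≥ 9 ÷ (1/49) = 441.
23.25¹ = 23.25 falls short of 441 but 23.25² = 540.5625 reaches it, so n = 2.

2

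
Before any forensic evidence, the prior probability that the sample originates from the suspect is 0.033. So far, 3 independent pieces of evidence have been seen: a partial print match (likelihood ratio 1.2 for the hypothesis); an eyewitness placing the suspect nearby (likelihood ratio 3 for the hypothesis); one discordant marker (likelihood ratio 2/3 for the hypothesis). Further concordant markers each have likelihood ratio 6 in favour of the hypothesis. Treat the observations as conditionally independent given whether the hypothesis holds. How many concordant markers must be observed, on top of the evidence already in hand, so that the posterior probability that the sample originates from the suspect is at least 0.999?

6

Prior odds = 0.033/0.967 = 33/967.
Combined Bayes factor of the evidence already in hand = 1.2 × 3 × (2/3) = 2.4.
Odds after that evidence = (33/967) × 2.4 = 396/4835.
Target odds = 0.999/0.001 = 999.
Need 6ⁿ ≥ 999 ÷ (396/4835) = 536685/44.
6⁵ = 7776 falls short of 536685/44 but 6⁶ = 46656 reaches it, so n = 6.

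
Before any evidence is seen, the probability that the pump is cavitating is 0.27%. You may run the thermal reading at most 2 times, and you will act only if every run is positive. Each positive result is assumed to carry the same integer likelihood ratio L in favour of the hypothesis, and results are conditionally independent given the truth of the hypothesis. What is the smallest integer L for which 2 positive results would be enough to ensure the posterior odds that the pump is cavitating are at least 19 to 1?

84

Prior odds = 0.0027/0.9973 = 27/9973.
Target odds = 19.
Need L² ≥ 19 ÷ (27/9973) = 189487/27.
83² = 6889 < 189487/27 ≤ 7056 = 84², so L = 84.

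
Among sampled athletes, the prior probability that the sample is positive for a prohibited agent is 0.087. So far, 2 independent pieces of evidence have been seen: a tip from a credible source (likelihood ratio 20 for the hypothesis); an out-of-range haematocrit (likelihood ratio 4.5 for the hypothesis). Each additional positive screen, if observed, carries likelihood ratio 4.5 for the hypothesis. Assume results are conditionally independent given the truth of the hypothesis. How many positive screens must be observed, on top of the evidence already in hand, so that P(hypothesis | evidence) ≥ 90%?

1

Prior odds = 0.087/0.913 = 87/913.
Combined Bayes factor of the evidence already in hand = 20 × 4.5 = 90.
Odds after that evidence = (87/913) × 90 = 7830/913.
Target odds = 0.9/0.1 = 9.
Need 4.5ⁿ ≥ 9 ÷ (7830/913) = 913/870.
4.5¹ = 4.5, which meets the required 913/870; so n = 1.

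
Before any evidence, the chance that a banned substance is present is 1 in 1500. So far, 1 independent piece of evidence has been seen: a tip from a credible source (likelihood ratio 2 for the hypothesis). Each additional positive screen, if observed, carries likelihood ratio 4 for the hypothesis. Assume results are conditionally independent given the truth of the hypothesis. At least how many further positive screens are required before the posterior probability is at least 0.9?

7

Prior odds = (1/1500)/(1499/1500) = 1/1499.
Bayes factor of the evidence already in hand = 2.
Odds after that evidence = (1/1499) × 2 = 2/1499.
Target odds = 0.9/0.1 = 9.
Need 4ⁿ ≥ 9 ÷ (2/1499) = 6745.5.
4⁶ = 4096 falls short of 6745.5 but 4⁷ = 16384 reaches it, so n = 7.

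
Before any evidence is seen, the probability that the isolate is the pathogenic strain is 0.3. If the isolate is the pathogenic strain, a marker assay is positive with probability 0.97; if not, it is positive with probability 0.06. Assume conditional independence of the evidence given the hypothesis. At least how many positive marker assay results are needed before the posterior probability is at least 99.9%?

Prior odds: 0.3 ÷ 0.7 = 3/7.
Likelihood ratio of a positive = 0.97/0.06 = 97/6.
Target posterior odds = 0.999/0.001 = 999.
Need (3/7) × (97/6)ⁿ ≥ 999, i.e. (97/6)ⁿ ≥ 2331.
(97/6)² = 9409/36 falls short of 2331 but (97/6)³ = 912673/216 reaches it, so n = 3.

3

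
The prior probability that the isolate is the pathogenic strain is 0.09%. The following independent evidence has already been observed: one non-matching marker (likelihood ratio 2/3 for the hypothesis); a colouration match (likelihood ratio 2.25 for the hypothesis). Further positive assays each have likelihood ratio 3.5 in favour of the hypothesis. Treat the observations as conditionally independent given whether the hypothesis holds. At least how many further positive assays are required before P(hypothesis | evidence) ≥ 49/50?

Prior odds = 0.0009/0.9991 = 9/9991.
Combined Bayes factor of the evidence already in hand = (2/3) × 2.25 = 1.5.
Odds after that evidence = (9/9991) × 1.5 = 27/19982.
Target odds = 0.98/0.02 = 49.
Need 3.5ⁿ ≥ 49 ÷ (27/19982) = 979118/27.
3.5⁸ = 5764801/256 falls short of 979118/27 but 3.5⁹ = 40353607/512 reaches it, so n = 9.

9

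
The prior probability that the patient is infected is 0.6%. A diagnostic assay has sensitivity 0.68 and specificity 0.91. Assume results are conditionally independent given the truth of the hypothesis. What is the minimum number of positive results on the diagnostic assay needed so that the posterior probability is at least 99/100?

5

Prior odds: 0.006 ÷ 0.994 = 3/497.
False-positive rate = 1 − 0.91 = 0.09; likelihood ratio of a positive = 0.68/0.09 = 68/9.
Target odds: 0.99 ÷ 0.01 = 99.
Need (3/497) × (68/9)ⁿ ≥ 99, i.e. (68/9)ⁿ ≥ 16401.
(68/9)⁴ = 21381376/6561 falls short of 16401 but (68/9)⁵ ≈24622.5 reaches it, so n = 5.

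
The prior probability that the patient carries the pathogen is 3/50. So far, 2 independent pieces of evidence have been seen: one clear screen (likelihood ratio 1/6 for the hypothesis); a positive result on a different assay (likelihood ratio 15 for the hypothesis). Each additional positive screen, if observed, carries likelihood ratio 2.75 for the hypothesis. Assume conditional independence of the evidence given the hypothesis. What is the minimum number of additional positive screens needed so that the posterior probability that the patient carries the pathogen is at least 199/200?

8

Prior odds = 0.06/0.94 = 3/47.
Combined Bayes factor of the evidence already in hand = (1/6) × 15 = 2.5.
Odds after that evidence = (3/47) × 2.5 = 15/94.
Target odds = 0.995/0.005 = 199.
Need 2.75ⁿ ≥ 199 ÷ (15/94) = 18706/15.
2.75⁷ = 19487171/16384 falls short of 18706/15 but 2.75⁸ = 214358881/65536 reaches it, so n = 8.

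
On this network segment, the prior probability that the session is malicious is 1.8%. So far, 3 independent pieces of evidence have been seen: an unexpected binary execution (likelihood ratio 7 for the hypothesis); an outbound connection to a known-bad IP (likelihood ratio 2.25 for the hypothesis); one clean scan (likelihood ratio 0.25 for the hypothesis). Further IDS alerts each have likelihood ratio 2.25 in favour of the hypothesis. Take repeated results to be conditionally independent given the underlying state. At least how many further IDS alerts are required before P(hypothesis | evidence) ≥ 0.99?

9

Prior odds = 0.018/0.982 = 9/491.
Combined Bayes factor of the evidence already in hand = 7 × 2.25 × 0.25 = 3.9375.
Odds after that evidence = (9/491) × 3.9375 = 567/7856.
Target odds = 0.99/0.01 = 99.
Need 2.25ⁿ ≥ 99 ÷ (567/7856) = 86416/63.
2.25⁸ = 43046721/65536 falls short of 86416/63 but 2.25⁹ = 387420489/262144 reaches it, so n = 9.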